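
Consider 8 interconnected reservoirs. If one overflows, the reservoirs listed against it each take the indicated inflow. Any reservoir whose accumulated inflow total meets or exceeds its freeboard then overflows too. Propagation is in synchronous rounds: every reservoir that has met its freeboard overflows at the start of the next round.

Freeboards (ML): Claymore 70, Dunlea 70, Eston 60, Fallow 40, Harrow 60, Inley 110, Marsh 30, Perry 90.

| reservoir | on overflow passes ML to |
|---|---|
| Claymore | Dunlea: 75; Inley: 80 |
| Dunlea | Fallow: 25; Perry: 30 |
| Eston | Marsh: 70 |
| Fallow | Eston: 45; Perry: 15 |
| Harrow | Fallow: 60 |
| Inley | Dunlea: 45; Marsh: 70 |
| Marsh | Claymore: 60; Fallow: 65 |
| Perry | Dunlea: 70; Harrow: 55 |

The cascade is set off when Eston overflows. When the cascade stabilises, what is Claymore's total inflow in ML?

Round 1 — Eston overflows (initial).
  Marsh: +70 → 70 ≥ 30
Round 2 — Marsh overflows.
  Claymore: +60 → 60 < 70
  Fallow: +65 → 65 ≥ 40
Round 3 — Fallow overflows.
  Perry: +15 → 15 < 90
No further overflows.

60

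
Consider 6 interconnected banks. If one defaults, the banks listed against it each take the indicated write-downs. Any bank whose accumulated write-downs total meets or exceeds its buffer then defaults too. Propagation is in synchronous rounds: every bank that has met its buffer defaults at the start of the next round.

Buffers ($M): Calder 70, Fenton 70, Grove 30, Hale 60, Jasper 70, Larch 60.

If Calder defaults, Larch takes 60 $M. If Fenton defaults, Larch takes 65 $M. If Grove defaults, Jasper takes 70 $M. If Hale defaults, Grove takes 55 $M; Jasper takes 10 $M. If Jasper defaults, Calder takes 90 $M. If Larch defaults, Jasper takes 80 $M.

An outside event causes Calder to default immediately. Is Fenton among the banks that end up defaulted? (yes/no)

no

Round 1 — Calder defaults (initial).
  Larch: +60 → 60 ≥ 60
Round 2 — Larch defaults.
  Jasper: +80 → 80 ≥ 70
Round 3 — Jasper defaults.
No further defaults.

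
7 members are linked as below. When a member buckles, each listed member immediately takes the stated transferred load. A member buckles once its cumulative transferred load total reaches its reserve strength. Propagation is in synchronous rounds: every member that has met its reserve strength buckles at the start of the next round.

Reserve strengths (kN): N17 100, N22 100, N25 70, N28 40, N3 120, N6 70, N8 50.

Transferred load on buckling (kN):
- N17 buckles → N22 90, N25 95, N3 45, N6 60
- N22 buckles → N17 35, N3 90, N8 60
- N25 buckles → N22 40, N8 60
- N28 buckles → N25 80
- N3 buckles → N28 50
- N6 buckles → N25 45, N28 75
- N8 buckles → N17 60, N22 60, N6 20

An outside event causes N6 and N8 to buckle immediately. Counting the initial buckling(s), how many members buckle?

Round 1 — N6, N8 buckle (initial).
  N17: +60 → 60 < 100
  N22: +60 → 60 < 100
  N25: +45 → 45 < 70
  N28: +75 → 75 ≥ 40
Round 2 — N28 buckles.
  N25: +80 → 125 ≥ 70
Round 3 — N25 buckles.
  N22: +40 → 100 ≥ 100
Round 4 — N22 buckles.
  N17: +35 → 95 < 100
  N3: +90 → 90 < 120
No further bucklings.

5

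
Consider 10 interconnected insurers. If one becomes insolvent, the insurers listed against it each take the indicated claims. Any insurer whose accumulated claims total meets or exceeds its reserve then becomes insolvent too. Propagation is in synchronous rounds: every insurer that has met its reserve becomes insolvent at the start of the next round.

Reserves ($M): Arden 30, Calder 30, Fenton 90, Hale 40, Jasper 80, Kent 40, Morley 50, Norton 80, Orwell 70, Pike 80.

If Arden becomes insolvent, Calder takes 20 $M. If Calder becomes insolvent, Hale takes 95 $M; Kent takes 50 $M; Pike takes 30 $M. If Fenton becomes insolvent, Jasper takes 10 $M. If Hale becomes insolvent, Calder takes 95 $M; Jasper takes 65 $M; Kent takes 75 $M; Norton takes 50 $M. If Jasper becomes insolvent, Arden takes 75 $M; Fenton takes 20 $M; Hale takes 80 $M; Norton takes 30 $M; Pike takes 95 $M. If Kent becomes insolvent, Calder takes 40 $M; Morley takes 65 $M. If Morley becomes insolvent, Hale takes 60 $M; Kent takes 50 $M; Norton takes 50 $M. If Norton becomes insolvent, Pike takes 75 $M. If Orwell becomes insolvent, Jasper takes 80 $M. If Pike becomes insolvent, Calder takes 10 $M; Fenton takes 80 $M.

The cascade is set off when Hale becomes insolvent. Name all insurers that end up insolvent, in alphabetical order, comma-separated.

Calder, Hale, Kent, Morley, Norton, Pike

Round 1 — Hale becomes insolvent (initial).
  Calder: +95 → 95 ≥ 30
  Jasper: +65 → 65 < 80
  Kent: +75 → 75 ≥ 40
  Norton: +50 → 50 < 80
Round 2 — Calder, Kent become insolvent.
  Morley: +65 → 65 ≥ 50
  Pike: +30 → 30 < 80
Round 3 — Morley becomes insolvent.
  Norton: +50 → 100 ≥ 80
Round 4 — Norton becomes insolvent.
  Pike: +75 → 105 ≥ 80
Round 5 — Pike becomes insolvent.
  Fenton: +80 → 80 < 90
No further insolvencies.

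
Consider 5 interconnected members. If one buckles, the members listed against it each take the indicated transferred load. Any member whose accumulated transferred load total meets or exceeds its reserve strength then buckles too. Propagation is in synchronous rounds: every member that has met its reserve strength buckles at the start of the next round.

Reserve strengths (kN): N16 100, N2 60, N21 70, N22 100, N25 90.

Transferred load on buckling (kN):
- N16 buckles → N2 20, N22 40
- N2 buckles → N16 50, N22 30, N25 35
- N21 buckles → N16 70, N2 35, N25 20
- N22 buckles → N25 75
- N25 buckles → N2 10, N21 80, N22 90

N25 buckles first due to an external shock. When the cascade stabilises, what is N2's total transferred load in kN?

45

Round 1 — N25 buckles (initial).
  N2: +10 → 10 < 60
  N21: +80 → 80 ≥ 70
  N22: +90 → 90 < 100
Round 2 — N21 buckles.
  N16: +70 → 70 < 100
  N2: +35 → 45 < 60
No further bucklings.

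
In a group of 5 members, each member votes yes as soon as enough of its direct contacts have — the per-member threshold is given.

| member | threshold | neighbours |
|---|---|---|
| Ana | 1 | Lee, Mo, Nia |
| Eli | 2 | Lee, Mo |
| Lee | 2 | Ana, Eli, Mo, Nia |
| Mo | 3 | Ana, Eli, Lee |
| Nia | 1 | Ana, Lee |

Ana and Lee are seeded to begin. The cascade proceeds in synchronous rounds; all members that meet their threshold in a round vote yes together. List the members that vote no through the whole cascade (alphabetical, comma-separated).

Eli, Mo

Round 1 — Ana, Lee vote yes (initial).
Round 2 — checking thresholds:
  Eli: 1 of 2 neighbours < 2, below threshold.
  Mo: 2 of 3 neighbours < 3, below threshold.
  Nia: 2 of 2 neighbours ≥ 1, votes yes.
Round 3 — no new yes votes; cascade stops.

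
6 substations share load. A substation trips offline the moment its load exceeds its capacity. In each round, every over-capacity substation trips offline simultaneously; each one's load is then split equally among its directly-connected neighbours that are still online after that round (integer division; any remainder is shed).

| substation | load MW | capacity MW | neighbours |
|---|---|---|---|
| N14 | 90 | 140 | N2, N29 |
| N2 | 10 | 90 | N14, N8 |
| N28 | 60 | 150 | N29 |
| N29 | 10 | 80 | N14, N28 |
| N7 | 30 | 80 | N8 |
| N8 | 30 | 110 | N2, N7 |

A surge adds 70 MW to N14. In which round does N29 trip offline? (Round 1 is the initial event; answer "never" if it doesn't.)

2

Round 1 — N14 at 160 > 140. N14 trips offline.
  N14 sheds 160 MW to N2, N29: 80 each.
    N2: 10+80 = 90 ≤ 90
    N29: 10+80 = 90 > 80
Round 2 — N29 trips offline.
  N29 sheds 90 MW to N28: 90 each.
    N28: 60+90 = 150 ≤ 150
No further trips.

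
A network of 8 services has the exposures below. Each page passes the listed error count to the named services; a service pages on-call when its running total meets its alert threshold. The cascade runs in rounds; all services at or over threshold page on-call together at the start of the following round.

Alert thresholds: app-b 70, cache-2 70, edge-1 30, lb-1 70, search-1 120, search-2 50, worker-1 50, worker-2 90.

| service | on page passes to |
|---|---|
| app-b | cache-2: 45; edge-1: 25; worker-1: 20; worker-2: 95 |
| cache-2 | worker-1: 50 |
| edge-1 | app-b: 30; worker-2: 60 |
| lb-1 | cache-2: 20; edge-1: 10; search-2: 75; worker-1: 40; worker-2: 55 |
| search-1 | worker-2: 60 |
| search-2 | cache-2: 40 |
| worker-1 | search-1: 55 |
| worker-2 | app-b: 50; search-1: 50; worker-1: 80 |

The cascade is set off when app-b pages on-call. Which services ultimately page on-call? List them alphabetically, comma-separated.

Round 1 — app-b pages on-call (initial).
  cache-2: +45 → 45 < 70
  edge-1: +25 → 25 < 30
  worker-1: +20 → 20 < 50
  worker-2: +95 → 95 ≥ 90
Round 2 — worker-2 pages on-call.
  search-1: +50 → 50 < 120
  worker-1: +80 → 100 ≥ 50
Round 3 — worker-1 pages on-call.
  search-1: +55 → 105 < 120
No further pages.

app-b, worker-1, worker-2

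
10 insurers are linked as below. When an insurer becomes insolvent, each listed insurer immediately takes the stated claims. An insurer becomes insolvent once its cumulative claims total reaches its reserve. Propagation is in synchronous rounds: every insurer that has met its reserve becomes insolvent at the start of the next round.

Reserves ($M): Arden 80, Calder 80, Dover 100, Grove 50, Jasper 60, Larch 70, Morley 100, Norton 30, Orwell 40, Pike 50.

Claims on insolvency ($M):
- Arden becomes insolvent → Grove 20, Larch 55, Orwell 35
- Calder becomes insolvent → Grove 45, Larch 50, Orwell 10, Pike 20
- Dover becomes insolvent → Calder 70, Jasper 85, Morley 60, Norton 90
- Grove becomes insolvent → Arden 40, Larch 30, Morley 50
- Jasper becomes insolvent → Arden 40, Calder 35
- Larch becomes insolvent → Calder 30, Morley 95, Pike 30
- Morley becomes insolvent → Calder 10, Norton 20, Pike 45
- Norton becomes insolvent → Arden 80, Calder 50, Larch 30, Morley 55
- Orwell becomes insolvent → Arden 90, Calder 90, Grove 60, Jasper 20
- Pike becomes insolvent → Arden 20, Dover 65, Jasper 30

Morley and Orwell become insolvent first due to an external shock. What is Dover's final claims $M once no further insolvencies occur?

65

Round 1 — Morley, Orwell become insolvent (initial).
  Arden: +90 → 90 ≥ 80
  Calder: +10+90 → 100 ≥ 80
  Grove: +60 → 60 ≥ 50
  Jasper: +20 → 20 < 60
  Norton: +20 → 20 < 30
  Pike: +45 → 45 < 50
Round 2 — Arden, Calder, Grove become insolvent.
  Larch: +55+50+30 → 135 ≥ 70
  Pike: +20 → 65 ≥ 50
Round 3 — Larch, Pike become insolvent.
  Dover: +65 → 65 < 100
  Jasper: +30 → 50 < 60
No further insolvencies.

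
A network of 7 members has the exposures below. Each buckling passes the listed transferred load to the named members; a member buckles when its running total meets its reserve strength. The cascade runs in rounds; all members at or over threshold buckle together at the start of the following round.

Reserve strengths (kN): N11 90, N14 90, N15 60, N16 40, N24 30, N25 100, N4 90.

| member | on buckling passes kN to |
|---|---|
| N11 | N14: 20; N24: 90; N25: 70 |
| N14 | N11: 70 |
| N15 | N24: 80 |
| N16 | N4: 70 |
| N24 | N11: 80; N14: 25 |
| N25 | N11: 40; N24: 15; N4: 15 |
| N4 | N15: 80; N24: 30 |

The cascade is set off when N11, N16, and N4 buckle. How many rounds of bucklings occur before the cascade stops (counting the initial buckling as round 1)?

Round 1 — N11, N16, N4 buckle (initial).
  N14: +20 → 20 < 90
  N15: +80 → 80 ≥ 60
  N24: +90+30 → 120 ≥ 30
  N25: +70 → 70 < 100
Round 2 — N15, N24 buckle.
  N14: +25 → 45 < 90
No further bucklings.

2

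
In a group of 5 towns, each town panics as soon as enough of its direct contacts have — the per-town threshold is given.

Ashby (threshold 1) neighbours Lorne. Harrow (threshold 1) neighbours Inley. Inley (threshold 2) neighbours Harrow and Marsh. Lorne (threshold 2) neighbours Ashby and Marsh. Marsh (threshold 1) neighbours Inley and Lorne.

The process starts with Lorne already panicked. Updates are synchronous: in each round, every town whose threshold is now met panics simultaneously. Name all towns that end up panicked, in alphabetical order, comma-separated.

Ashby, Lorne, Marsh

Round 1 — Lorne panics (initial).
Round 2 — checking thresholds:
  Ashby: 1 of 1 neighbours ≥ 1, panics.
  Marsh: 1 of 2 neighbours ≥ 1, panics.
Round 3 — no new panics; cascade stops.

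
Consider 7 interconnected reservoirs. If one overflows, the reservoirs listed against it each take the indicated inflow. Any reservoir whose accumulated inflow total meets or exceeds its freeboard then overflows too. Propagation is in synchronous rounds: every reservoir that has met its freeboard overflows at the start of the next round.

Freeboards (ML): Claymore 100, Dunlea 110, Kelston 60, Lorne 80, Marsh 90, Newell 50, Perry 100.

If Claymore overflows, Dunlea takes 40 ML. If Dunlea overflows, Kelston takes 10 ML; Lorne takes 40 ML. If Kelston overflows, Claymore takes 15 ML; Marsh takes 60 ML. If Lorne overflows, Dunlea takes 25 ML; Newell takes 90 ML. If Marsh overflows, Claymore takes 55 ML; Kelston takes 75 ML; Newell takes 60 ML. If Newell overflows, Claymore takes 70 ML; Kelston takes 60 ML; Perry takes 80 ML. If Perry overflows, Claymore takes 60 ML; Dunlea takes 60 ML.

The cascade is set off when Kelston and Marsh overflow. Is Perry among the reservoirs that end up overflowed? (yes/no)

Round 1 — Kelston, Marsh overflow (initial).
  Claymore: +15+55 → 70 < 100
  Newell: +60 → 60 ≥ 50
Round 2 — Newell overflows.
  Claymore: +70 → 140 ≥ 100
  Perry: +80 → 80 < 100
Round 3 — Claymore overflows.
  Dunlea: +40 → 40 < 110
No further overflows.

no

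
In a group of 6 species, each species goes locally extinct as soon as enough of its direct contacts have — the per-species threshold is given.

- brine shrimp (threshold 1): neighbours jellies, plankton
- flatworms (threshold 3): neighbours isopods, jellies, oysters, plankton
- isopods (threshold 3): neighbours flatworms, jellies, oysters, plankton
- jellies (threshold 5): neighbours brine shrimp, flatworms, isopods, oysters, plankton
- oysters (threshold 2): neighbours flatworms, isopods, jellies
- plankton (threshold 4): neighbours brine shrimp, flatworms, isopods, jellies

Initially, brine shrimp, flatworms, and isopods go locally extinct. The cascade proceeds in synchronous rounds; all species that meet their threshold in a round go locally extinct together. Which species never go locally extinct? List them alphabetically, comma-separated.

jellies, plankton

Round 1 — brine shrimp, flatworms, isopods go locally extinct (initial).
Round 2 — checking thresholds:
  jellies: 3 of 5 neighbours < 5, below threshold.
  oysters: 2 of 3 neighbours ≥ 2, goes locally extinct.
  plankton: 3 of 4 neighbours < 4, below threshold.
Round 3 — no new extinctions; cascade stops.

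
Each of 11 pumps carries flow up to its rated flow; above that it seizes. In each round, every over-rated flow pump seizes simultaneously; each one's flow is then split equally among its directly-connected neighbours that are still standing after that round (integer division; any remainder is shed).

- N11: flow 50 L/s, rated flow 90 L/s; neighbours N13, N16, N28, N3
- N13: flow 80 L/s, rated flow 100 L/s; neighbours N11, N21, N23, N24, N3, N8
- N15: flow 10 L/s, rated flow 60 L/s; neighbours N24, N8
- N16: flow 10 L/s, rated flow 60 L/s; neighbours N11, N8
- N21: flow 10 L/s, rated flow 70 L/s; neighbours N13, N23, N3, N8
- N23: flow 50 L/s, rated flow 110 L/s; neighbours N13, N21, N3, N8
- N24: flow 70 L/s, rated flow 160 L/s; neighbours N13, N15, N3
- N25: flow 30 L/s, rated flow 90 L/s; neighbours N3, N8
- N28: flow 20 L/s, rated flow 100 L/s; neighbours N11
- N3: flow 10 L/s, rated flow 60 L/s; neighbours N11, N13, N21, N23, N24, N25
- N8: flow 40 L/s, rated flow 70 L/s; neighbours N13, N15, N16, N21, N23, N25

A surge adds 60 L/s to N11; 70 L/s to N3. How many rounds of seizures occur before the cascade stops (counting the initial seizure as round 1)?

Round 1 — N11 at 110 > 90; N3 at 80 > 60. N11, N3 seize.
  N11 sheds 110 L/s to N13, N16, N28: 36 each (2 lost).
    N13: 80+36 = 116 > 100
    N16: 10+36 = 46 ≤ 60
    N28: 20+36 = 56 ≤ 100
  N3 sheds 80 L/s to N13, N21, N23, N24, N25: 16 each.
    N13: 116+16 = 132 > 100
    N21: 10+16 = 26 ≤ 70
    N23: 50+16 = 66 ≤ 110
    N24: 70+16 = 86 ≤ 160
    N25: 30+16 = 46 ≤ 90
Round 2 — N13 seizes.
  N13 sheds 132 L/s to N21, N23, N24, N8: 33 each.
    N21: 26+33 = 59 ≤ 70
    N23: 66+33 = 99 ≤ 110
    N24: 86+33 = 119 ≤ 160
    N8: 40+33 = 73 > 70
Round 3 — N8 seizes.
  N8 sheds 73 L/s to N15, N16, N21, N23, N25: 14 each (3 lost).
    N15: 10+14 = 24 ≤ 60
    N16: 46+14 = 60 ≤ 60
    N21: 59+14 = 73 > 70
    N23: 99+14 = 113 > 110
    N25: 46+14 = 60 ≤ 90
Round 4 — N21, N23 seize.
  N21 sheds 73 L/s: no online neighbours, lost.
  N23 sheds 113 L/s: no online neighbours, lost.
No further seizures.

4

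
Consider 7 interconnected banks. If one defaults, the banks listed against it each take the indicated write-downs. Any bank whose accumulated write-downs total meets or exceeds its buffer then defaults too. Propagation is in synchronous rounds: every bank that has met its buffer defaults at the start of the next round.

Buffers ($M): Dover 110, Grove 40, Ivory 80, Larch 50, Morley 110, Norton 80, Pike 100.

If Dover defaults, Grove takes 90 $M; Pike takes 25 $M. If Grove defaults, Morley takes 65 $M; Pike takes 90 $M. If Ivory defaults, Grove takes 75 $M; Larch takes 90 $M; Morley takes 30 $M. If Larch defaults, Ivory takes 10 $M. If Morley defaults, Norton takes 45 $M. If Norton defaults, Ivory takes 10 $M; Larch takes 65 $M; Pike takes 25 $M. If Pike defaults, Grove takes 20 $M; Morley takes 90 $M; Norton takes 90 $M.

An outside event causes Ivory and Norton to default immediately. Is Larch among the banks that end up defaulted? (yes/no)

yes

Round 1 — Ivory, Norton default (initial).
  Grove: +75 → 75 ≥ 40
  Larch: +90+65 → 155 ≥ 50
  Morley: +30 → 30 < 110
  Pike: +25 → 25 < 100
Round 2 — Grove, Larch default.
  Morley: +65 → 95 < 110
  Pike: +90 → 115 ≥ 100
Round 3 — Pike defaults.
  Morley: +90 → 185 ≥ 110
Round 4 — Morley defaults.
No further defaults.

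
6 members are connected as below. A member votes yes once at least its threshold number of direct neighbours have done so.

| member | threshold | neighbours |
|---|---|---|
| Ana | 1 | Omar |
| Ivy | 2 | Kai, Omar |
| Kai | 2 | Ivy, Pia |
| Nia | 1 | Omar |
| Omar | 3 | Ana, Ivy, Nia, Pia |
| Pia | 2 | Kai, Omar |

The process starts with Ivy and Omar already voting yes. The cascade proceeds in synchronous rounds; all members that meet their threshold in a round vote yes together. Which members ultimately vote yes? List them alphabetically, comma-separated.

Ana, Ivy, Nia, Omar

Round 1 — Ivy, Omar vote yes (initial).
Round 2 — checking thresholds:
  Ana: 1 of 1 neighbours ≥ 1, votes yes.
  Kai: 1 of 2 neighbours < 2, holds.
  Nia: 1 of 1 neighbours ≥ 1, votes yes.
  Pia: 1 of 2 neighbours < 2, holds.
Round 3 — no new yes votes; cascade stops.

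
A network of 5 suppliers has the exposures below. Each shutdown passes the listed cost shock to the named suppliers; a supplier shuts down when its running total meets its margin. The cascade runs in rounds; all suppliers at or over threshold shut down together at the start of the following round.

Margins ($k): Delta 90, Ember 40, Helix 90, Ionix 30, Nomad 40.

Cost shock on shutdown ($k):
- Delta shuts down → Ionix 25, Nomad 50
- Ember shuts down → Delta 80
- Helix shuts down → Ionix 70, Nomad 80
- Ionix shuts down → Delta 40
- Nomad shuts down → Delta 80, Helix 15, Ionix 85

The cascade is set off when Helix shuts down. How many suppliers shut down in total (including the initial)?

4

Round 1 — Helix shuts down (initial).
  Ionix: +70 → 70 ≥ 30
  Nomad: +80 → 80 ≥ 40
Round 2 — Ionix, Nomad shut down.
  Delta: +40+80 → 120 ≥ 90
Round 3 — Delta shuts down.
No further shutdowns.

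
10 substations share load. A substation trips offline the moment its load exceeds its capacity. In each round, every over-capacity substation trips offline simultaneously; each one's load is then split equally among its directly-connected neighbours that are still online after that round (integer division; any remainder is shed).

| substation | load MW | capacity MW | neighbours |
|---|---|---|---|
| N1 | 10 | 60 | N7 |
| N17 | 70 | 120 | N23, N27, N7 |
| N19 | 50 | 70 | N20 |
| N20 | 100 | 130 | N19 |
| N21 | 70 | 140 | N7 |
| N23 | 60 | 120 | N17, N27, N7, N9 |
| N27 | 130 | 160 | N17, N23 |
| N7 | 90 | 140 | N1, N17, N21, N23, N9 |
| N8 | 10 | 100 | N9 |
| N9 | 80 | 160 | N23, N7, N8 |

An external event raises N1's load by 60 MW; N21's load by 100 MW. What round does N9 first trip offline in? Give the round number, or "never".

3

Round 1 — N1 at 70 > 60; N21 at 170 > 140. N1, N21 trip offline.
  N1 sheds 70 MW to N7: 70 each.
    N7: 90+70 = 160 > 140
  N21 sheds 170 MW to N7: 170 each.
    N7: 160+170 = 330 > 140
Round 2 — N7 trips offline.
  N7 sheds 330 MW to N17, N23, N9: 110 each.
    N17: 70+110 = 180 > 120
    N23: 60+110 = 170 > 120
    N9: 80+110 = 190 > 160
Round 3 — N17, N23, N9 trip offline.
  N17 sheds 180 MW to N27: 180 each.
    N27: 130+180 = 310 > 160
  N23 sheds 170 MW to N27: 170 each.
    N27: 310+170 = 480 > 160
  N9 sheds 190 MW to N8: 190 each.
    N8: 10+190 = 200 > 100
Round 4 — N27, N8 trip offline.
  N27 sheds 480 MW: no online neighbours, lost.
  N8 sheds 200 MW: no online neighbours, lost.
No further trips.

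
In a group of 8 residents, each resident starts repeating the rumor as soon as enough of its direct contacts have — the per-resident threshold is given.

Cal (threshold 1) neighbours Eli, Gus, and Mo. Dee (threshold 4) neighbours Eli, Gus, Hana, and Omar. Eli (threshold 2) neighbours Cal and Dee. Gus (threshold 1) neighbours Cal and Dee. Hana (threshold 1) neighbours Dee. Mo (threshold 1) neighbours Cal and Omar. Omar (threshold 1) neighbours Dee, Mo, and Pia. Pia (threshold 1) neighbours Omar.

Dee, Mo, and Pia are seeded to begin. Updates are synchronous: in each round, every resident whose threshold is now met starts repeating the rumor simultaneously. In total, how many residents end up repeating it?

Round 1 — Dee, Mo, Pia start repeating the rumor (initial).
Round 2 — checking thresholds:
  Cal: 1 of 3 neighbours ≥ 1, starts repeating the rumor.
  Eli: 1 of 2 neighbours < 2, not yet.
  Gus: 1 of 2 neighbours ≥ 1, starts repeating the rumor.
  Hana: 1 of 1 neighbours ≥ 1, starts repeating the rumor.
  Omar: 3 of 3 neighbours ≥ 1, starts repeating the rumor.
Round 3 — checking thresholds:
  Eli: 2 of 2 neighbours ≥ 2, starts repeating the rumor.
Round 4 — no new spreads; cascade stops.

8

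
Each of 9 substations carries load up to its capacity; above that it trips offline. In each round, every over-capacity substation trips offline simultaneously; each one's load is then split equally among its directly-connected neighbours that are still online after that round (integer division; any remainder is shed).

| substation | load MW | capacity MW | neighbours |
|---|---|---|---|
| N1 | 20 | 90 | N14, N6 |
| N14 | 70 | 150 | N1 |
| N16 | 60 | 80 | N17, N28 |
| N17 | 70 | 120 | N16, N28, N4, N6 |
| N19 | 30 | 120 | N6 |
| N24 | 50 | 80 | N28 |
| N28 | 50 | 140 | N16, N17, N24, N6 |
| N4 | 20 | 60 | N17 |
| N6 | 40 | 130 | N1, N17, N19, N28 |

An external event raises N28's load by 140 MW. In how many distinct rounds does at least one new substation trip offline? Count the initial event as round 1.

6

Round 1 — N28 at 190 > 140. N28 trips offline.
  N28 sheds 190 MW to N16, N17, N24, N6: 47 each (2 lost).
    N16: 60+47 = 107 > 80
    N17: 70+47 = 117 ≤ 120
    N24: 50+47 = 97 > 80
    N6: 40+47 = 87 ≤ 130
Round 2 — N16, N24 trip offline.
  N16 sheds 107 MW to N17: 107 each.
    N17: 117+107 = 224 > 120
  N24 sheds 97 MW: no online neighbours, lost.
Round 3 — N17 trips offline.
  N17 sheds 224 MW to N4, N6: 112 each.
    N4: 20+112 = 132 > 60
    N6: 87+112 = 199 > 130
Round 4 — N4, N6 trip offline.
  N4 sheds 132 MW: no online neighbours, lost.
  N6 sheds 199 MW to N1, N19: 99 each (1 lost).
    N1: 20+99 = 119 > 90
    N19: 30+99 = 129 > 120
Round 5 — N1, N19 trip offline.
  N1 sheds 119 MW to N14: 119 each.
    N14: 70+119 = 189 > 150
  N19 sheds 129 MW: no online neighbours, lost.
Round 6 — N14 trips offline.
  N14 sheds 189 MW: no online neighbours, lost.
No further trips.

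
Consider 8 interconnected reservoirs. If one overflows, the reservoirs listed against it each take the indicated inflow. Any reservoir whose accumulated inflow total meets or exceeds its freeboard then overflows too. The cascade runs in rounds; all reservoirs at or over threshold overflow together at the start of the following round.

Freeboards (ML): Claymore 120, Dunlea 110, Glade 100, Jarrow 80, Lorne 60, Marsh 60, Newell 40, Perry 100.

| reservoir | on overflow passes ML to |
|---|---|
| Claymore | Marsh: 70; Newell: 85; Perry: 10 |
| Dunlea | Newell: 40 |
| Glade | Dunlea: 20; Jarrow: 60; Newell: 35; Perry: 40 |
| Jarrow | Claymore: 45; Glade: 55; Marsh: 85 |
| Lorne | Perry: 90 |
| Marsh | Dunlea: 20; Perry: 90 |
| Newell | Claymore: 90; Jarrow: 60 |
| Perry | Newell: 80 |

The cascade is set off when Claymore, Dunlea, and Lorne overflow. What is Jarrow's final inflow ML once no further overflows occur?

Round 1 — Claymore, Dunlea, Lorne overflow (initial).
  Marsh: +70 → 70 ≥ 60
  Newell: +85+40 → 125 ≥ 40
  Perry: +10+90 → 100 ≥ 100
Round 2 — Marsh, Newell, Perry overflow.
  Jarrow: +60 → 60 < 80
No further overflows.

60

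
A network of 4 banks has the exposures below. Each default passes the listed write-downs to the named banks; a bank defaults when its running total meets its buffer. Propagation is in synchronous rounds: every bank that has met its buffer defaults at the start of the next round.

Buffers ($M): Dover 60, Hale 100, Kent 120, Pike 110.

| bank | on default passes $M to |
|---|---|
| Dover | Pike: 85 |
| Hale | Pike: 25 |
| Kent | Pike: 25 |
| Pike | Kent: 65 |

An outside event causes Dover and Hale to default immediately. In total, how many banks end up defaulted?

Round 1 — Dover, Hale default (initial).
  Pike: +85+25 → 110 ≥ 110
Round 2 — Pike defaults.
  Kent: +65 → 65 < 120
No further defaults.

3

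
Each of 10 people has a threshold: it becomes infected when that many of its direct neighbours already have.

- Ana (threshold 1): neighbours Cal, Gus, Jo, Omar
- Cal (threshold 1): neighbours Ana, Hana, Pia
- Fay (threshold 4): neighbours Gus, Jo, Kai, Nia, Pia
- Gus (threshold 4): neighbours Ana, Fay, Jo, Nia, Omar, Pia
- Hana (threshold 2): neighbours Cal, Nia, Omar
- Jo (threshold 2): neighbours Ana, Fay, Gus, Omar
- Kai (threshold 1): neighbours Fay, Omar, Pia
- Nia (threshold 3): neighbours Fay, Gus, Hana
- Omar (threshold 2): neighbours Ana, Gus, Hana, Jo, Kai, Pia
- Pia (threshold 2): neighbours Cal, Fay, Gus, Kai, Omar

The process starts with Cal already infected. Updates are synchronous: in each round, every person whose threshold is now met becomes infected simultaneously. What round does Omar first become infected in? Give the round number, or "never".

Round 1 — Cal becomes infected (initial).
Round 2 — checking thresholds:
  Ana: 1 of 4 neighbours ≥ 1, becomes infected.
  Hana: 1 of 3 neighbours < 2, below threshold.
  Pia: 1 of 5 neighbours < 2, below threshold.
Round 3 — no new infections; cascade stops.

never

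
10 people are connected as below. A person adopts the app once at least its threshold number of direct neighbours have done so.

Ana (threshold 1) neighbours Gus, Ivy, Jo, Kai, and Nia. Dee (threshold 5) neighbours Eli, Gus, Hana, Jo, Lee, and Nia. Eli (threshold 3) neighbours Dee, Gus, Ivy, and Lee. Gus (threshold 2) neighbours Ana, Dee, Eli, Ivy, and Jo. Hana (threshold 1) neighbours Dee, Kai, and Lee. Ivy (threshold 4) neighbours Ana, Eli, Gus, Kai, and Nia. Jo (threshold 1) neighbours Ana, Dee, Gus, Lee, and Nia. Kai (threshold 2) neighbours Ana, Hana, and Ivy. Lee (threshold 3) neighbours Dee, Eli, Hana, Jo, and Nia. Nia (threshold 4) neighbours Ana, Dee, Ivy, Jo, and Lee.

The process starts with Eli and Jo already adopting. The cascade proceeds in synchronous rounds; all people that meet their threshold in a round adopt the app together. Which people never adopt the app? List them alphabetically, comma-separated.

Dee, Hana, Ivy, Kai, Lee, Nia

Round 1 — Eli, Jo adopt the app (initial).
Round 2 — checking thresholds:
  Ana: 1 of 5 neighbours ≥ 1, adopts the app.
  Dee: 2 of 6 neighbours < 5, holds.
  Gus: 2 of 5 neighbours ≥ 2, adopts the app.
  Ivy: 1 of 5 neighbours < 4, holds.
  Lee: 2 of 5 neighbours < 3, holds.
  Nia: 1 of 5 neighbours < 4, holds.
Round 3 — no new adoptions; cascade stops.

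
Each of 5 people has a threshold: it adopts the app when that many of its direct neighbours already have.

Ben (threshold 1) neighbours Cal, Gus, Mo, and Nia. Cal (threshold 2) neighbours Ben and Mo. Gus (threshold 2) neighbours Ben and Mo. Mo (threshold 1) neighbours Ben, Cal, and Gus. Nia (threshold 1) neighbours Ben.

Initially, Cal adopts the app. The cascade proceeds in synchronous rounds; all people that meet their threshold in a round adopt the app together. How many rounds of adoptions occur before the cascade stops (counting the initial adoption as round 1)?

3

Round 1 — Cal adopts the app (initial).
Round 2 — checking thresholds:
  Ben: 1 of 4 neighbours ≥ 1, adopts the app.
  Mo: 1 of 3 neighbours ≥ 1, adopts the app.
Round 3 — checking thresholds:
  Gus: 2 of 2 neighbours ≥ 2, adopts the app.
  Nia: 1 of 1 neighbours ≥ 1, adopts the app.
Round 4 — no new adoptions; cascade stops.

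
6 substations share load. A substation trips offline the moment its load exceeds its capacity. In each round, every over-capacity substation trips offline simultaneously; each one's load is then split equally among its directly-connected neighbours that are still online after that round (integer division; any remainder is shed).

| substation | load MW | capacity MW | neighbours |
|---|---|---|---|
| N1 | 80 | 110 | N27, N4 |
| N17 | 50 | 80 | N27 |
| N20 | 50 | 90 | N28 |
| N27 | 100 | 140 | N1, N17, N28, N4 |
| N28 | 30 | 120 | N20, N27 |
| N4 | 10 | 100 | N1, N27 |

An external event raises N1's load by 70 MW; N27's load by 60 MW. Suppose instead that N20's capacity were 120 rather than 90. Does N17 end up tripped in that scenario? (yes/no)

yes

With N20's capacity at 120:
Round 1 — N1 at 150 > 110; N27 at 160 > 140. N1, N27 trip offline.
  N1 sheds 150 MW to N4: 150 each.
    N4: 10+150 = 160 > 100
  N27 sheds 160 MW to N17, N28, N4: 53 each (1 lost).
    N17: 50+53 = 103 > 80
    N28: 30+53 = 83 ≤ 120
    N4: 160+53 = 213 > 100
Round 2 — N17, N4 trip offline.
  N17 sheds 103 MW: no online neighbours, lost.
  N4 sheds 213 MW: no online neighbours, lost.
No further trips.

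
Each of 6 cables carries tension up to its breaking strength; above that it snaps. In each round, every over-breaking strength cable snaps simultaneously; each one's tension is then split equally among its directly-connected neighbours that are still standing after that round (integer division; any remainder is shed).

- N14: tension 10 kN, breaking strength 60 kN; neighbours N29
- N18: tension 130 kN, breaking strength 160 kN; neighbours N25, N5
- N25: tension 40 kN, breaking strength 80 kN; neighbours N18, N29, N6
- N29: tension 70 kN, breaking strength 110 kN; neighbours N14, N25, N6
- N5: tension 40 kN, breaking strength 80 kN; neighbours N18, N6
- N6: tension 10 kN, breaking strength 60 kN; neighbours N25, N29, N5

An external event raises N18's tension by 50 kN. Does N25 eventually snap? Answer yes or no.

yes

Round 1 — N18 at 180 > 160. N18 snaps.
  N18 sheds 180 kN to N25, N5: 90 each.
    N25: 40+90 = 130 > 80
    N5: 40+90 = 130 > 80
Round 2 — N25, N5 snap.
  N25 sheds 130 kN to N29, N6: 65 each.
    N29: 70+65 = 135 > 110
    N6: 10+65 = 75 > 60
  N5 sheds 130 kN to N6: 130 each.
    N6: 75+130 = 205 > 60
Round 3 — N29, N6 snap.
  N29 sheds 135 kN to N14: 135 each.
    N14: 10+135 = 145 > 60
  N6 sheds 205 kN: no online neighbours, lost.
Round 4 — N14 snaps.
  N14 sheds 145 kN: no online neighbours, lost.
No further breaks.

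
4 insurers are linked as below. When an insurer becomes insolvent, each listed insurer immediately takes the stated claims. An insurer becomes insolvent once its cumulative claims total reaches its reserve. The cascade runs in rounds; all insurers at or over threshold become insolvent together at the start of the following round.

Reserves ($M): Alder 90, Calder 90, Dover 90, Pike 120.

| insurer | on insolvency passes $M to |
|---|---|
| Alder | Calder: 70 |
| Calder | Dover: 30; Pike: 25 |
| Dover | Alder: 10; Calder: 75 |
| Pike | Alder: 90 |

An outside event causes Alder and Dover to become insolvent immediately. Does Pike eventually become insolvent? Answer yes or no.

no

Round 1 — Alder, Dover become insolvent (initial).
  Calder: +70+75 → 145 ≥ 90
Round 2 — Calder becomes insolvent.
  Pike: +25 → 25 < 120
No further insolvencies.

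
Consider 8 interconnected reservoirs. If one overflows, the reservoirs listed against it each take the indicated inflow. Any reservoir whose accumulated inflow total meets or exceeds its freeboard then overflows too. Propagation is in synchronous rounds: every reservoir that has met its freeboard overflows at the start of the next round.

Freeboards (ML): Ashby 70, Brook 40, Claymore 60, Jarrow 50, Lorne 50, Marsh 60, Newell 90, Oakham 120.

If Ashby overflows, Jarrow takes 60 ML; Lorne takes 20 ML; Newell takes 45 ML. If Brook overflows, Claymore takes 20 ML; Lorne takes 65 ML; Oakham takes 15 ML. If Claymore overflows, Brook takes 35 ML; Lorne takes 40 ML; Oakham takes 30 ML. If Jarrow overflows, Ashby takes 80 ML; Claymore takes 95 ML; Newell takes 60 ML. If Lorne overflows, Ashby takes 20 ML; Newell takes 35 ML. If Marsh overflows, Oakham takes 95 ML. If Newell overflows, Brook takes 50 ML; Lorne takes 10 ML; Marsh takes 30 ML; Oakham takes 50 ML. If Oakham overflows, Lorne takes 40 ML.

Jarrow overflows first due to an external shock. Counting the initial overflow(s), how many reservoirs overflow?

6

Round 1 — Jarrow overflows (initial).
  Ashby: +80 → 80 ≥ 70
  Claymore: +95 → 95 ≥ 60
  Newell: +60 → 60 < 90
Round 2 — Ashby, Claymore overflow.
  Brook: +35 → 35 < 40
  Lorne: +20+40 → 60 ≥ 50
  Newell: +45 → 105 ≥ 90
  Oakham: +30 → 30 < 120
Round 3 — Lorne, Newell overflow.
  Brook: +50 → 85 ≥ 40
  Marsh: +30 → 30 < 60
  Oakham: +50 → 80 < 120
Round 4 — Brook overflows.
  Oakham: +15 → 95 < 120
No further overflows.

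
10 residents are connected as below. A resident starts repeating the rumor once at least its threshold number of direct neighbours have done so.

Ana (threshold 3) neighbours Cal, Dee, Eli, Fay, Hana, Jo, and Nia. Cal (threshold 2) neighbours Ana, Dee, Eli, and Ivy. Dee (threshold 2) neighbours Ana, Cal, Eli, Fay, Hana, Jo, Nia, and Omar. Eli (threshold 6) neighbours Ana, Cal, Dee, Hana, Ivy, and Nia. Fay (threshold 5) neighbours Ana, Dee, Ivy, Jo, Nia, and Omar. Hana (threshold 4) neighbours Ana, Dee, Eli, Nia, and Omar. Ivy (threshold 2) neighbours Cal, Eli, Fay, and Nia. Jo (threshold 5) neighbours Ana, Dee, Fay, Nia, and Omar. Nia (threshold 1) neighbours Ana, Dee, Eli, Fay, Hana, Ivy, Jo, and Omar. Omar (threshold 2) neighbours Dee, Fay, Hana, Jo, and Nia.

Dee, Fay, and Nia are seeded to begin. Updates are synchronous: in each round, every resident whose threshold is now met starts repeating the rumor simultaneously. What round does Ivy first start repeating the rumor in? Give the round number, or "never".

2

Round 1 — Dee, Fay, Nia start repeating the rumor (initial).
Round 2 — checking thresholds:
  Ana: 3 of 7 neighbours ≥ 3, starts repeating the rumor.
  Cal: 1 of 4 neighbours < 2, holds.
  Eli: 2 of 6 neighbours < 6, holds.
  Hana: 2 of 5 neighbours < 4, holds.
  Ivy: 2 of 4 neighbours ≥ 2, starts repeating the rumor.
  Jo: 3 of 5 neighbours < 5, holds.
  Omar: 3 of 5 neighbours ≥ 2, starts repeating the rumor.
Round 3 — checking thresholds:
  Cal: 3 of 4 neighbours ≥ 2, starts repeating the rumor.
  Eli: 4 of 6 neighbours < 6, holds.
  Hana: 4 of 5 neighbours ≥ 4, starts repeating the rumor.
  Jo: 5 of 5 neighbours ≥ 5, starts repeating the rumor.
Round 4 — checking thresholds:
  Eli: 6 of 6 neighbours ≥ 6, starts repeating the rumor.
Round 5 — no new spreads; cascade stops.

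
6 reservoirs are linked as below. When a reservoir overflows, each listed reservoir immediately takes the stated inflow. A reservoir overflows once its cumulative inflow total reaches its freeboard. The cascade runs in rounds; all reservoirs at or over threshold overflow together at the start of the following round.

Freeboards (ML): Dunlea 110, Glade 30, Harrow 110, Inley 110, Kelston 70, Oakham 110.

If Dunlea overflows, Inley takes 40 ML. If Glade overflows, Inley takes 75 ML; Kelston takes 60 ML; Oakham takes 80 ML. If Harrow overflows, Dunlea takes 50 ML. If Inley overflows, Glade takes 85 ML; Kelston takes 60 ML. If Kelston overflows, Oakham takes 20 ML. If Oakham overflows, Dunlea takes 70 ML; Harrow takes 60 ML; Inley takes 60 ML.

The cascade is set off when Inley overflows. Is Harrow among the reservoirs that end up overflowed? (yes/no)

Round 1 — Inley overflows (initial).
  Glade: +85 → 85 ≥ 30
  Kelston: +60 → 60 < 70
Round 2 — Glade overflows.
  Kelston: +60 → 120 ≥ 70
  Oakham: +80 → 80 < 110
Round 3 — Kelston overflows.
  Oakham: +20 → 100 < 110
No further overflows.

no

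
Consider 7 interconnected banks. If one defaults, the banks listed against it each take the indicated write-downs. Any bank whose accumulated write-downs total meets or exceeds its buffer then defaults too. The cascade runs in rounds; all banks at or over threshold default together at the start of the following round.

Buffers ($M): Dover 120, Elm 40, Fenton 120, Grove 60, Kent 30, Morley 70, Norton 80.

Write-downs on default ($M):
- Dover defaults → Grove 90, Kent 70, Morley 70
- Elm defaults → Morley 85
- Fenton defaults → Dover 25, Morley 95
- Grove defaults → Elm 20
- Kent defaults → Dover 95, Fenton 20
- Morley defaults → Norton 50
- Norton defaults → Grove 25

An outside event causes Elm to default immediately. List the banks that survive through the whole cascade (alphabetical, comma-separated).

Dover, Fenton, Grove, Kent, Norton

Round 1 — Elm defaults (initial).
  Morley: +85 → 85 ≥ 70
Round 2 — Morley defaults.
  Norton: +50 → 50 < 80
No further defaults.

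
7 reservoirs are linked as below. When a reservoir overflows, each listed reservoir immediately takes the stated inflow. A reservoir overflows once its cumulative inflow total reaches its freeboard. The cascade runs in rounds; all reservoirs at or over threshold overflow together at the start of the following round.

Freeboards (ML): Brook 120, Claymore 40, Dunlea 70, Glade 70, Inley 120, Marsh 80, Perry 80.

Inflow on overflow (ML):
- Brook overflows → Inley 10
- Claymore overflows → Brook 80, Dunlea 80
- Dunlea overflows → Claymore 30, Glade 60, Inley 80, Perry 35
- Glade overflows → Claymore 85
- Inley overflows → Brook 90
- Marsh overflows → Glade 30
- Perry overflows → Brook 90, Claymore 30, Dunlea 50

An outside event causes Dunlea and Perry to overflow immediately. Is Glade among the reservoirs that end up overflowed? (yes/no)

no

Round 1 — Dunlea, Perry overflow (initial).
  Brook: +90 → 90 < 120
  Claymore: +30+30 → 60 ≥ 40
  Glade: +60 → 60 < 70
  Inley: +80 → 80 < 120
Round 2 — Claymore overflows.
  Brook: +80 → 170 ≥ 120
Round 3 — Brook overflows.
  Inley: +10 → 90 < 120
No further overflows.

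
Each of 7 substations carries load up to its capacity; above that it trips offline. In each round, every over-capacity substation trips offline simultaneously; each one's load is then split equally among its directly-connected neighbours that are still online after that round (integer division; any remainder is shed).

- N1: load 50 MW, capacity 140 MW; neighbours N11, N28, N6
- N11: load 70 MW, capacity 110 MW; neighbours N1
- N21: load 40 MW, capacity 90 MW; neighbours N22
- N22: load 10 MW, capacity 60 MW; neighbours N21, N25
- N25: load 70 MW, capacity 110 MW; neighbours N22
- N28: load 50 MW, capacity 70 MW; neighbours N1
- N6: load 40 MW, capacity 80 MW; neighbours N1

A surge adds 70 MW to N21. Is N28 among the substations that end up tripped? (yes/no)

no

Round 1 — N21 at 110 > 90. N21 trips offline.
  N21 sheds 110 MW to N22: 110 each.
    N22: 10+110 = 120 > 60
Round 2 — N22 trips offline.
  N22 sheds 120 MW to N25: 120 each.
    N25: 70+120 = 190 > 110
Round 3 — N25 trips offline.
  N25 sheds 190 MW: no online neighbours, lost.
No further trips.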